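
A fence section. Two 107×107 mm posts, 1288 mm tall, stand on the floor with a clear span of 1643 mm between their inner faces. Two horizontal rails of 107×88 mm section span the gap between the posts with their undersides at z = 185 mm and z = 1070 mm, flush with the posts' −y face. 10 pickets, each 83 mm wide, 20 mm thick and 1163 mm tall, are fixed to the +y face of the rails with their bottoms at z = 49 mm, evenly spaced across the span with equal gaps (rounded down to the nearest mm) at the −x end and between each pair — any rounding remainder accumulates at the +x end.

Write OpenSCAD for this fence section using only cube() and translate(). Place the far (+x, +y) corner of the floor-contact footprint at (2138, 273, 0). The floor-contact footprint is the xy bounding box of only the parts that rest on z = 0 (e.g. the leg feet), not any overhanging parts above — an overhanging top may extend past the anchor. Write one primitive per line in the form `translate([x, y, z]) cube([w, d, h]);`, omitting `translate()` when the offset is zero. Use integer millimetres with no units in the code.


translate([281, 166, 0]) cube([107, 107, 1288]);
translate([2031, 166, 0]) cube([107, 107, 1288]);
translate([388, 166, 185]) cube([1643, 107, 88]);
translate([388, 166, 1070]) cube([1643, 107, 88]);
translate([461, 273, 49]) cube([83, 20, 1163]);
translate([617, 273, 49]) cube([83, 20, 1163]);
translate([773, 273, 49]) cube([83, 20, 1163]);
translate([929, 273, 49]) cube([83, 20, 1163]);
translate([1085, 273, 49]) cube([83, 20, 1163]);
translate([1241, 273, 49]) cube([83, 20, 1163]);
translate([1397, 273, 49]) cube([83, 20, 1163]);
translate([1553, 273, 49]) cube([83, 20, 1163]);
translate([1709, 273, 49]) cube([83, 20, 1163]);
translate([1865, 273, 49]) cube([83, 20, 1163]);


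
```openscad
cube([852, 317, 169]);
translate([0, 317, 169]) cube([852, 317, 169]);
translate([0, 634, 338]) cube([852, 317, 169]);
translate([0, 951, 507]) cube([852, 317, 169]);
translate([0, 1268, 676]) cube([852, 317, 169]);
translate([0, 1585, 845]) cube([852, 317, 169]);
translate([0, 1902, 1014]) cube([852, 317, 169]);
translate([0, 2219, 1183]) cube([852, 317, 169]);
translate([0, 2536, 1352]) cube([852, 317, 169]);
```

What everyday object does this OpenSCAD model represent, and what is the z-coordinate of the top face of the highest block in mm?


A staircase. The total rise is 1521 mm.

9 identical blocks, each offset up and back from the previous — a staircase. Each step is 169 mm tall and there are 9 of them, so the total rise is 9 × 169 = 1521 mm.


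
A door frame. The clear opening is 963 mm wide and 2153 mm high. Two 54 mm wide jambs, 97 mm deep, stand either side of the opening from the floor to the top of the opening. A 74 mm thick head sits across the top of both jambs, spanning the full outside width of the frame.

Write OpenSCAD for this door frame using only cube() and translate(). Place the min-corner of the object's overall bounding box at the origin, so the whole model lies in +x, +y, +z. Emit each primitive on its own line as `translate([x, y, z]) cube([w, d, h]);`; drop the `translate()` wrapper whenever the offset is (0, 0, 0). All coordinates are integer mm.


cube([54, 97, 2153]);
translate([1017, 0, 0]) cube([54, 97, 2153]);
translate([0, 0, 2153]) cube([1071, 97, 74]);


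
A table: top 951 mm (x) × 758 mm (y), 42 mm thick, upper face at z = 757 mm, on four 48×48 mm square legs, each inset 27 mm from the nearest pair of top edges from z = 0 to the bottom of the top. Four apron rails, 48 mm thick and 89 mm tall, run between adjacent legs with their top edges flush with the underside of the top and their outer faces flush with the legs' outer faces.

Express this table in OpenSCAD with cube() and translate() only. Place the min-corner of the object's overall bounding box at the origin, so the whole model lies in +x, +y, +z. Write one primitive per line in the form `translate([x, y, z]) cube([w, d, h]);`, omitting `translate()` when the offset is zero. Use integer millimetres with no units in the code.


// leg_h = 757 - 42 = 715
// apron z = 715 - 89 = 626
translate([0, 0, 715]) cube([951, 758, 42]);
translate([27, 27, 0]) cube([48, 48, 715]);
translate([876, 27, 0]) cube([48, 48, 715]);
translate([27, 683, 0]) cube([48, 48, 715]);
translate([876, 683, 0]) cube([48, 48, 715]);
translate([75, 27, 626]) cube([801, 48, 89]);
translate([75, 683, 626]) cube([801, 48, 89]);
translate([27, 75, 626]) cube([48, 608, 89]);
translate([876, 75, 626]) cube([48, 608, 89]);


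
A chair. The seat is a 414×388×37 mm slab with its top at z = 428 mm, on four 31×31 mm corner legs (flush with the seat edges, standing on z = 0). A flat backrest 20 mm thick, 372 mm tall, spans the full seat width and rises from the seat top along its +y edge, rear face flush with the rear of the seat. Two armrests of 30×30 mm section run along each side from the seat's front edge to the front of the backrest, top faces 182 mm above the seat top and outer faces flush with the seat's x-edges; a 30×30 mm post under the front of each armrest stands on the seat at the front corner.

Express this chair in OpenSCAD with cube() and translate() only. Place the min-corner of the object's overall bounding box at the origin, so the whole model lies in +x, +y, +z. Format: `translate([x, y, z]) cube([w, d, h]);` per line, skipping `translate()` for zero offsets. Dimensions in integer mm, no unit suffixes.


translate([0, 0, 391]) cube([414, 388, 37]);
cube([31, 31, 391]);
translate([383, 0, 0]) cube([31, 31, 391]);
translate([0, 357, 0]) cube([31, 31, 391]);
translate([383, 357, 0]) cube([31, 31, 391]);
translate([0, 368, 428]) cube([414, 20, 372]);
translate([0, 0, 580]) cube([30, 368, 30]);
translate([384, 0, 580]) cube([30, 368, 30]);
translate([0, 0, 428]) cube([30, 30, 152]);
translate([384, 0, 428]) cube([30, 30, 152]);


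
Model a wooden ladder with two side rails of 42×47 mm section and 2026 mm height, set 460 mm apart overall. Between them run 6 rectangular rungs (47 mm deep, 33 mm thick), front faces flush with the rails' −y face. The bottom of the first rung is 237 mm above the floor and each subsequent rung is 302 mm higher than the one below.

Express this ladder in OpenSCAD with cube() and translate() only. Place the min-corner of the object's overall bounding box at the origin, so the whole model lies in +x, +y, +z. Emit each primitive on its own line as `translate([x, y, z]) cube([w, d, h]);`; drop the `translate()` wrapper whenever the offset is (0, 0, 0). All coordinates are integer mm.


cube([42, 47, 2026]);
translate([418, 0, 0]) cube([42, 47, 2026]);
translate([42, 0, 237]) cube([376, 47, 33]);
translate([42, 0, 539]) cube([376, 47, 33]);
translate([42, 0, 841]) cube([376, 47, 33]);
translate([42, 0, 1143]) cube([376, 47, 33]);
translate([42, 0, 1445]) cube([376, 47, 33]);
translate([42, 0, 1747]) cube([376, 47, 33]);


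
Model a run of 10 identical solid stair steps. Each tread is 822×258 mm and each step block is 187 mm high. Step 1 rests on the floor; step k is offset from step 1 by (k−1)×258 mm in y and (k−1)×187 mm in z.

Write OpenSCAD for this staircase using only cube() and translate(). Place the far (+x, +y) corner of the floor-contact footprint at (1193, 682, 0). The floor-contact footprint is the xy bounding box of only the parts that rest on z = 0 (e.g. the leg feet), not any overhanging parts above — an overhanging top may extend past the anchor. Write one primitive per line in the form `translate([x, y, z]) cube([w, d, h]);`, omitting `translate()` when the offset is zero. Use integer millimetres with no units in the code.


translate([371, 424, 0]) cube([822, 258, 187]);
translate([371, 682, 187]) cube([822, 258, 187]);
translate([371, 940, 374]) cube([822, 258, 187]);
translate([371, 1198, 561]) cube([822, 258, 187]);
translate([371, 1456, 748]) cube([822, 258, 187]);
translate([371, 1714, 935]) cube([822, 258, 187]);
translate([371, 1972, 1122]) cube([822, 258, 187]);
translate([371, 2230, 1309]) cube([822, 258, 187]);
translate([371, 2488, 1496]) cube([822, 258, 187]);
translate([371, 2746, 1683]) cube([822, 258, 187]);


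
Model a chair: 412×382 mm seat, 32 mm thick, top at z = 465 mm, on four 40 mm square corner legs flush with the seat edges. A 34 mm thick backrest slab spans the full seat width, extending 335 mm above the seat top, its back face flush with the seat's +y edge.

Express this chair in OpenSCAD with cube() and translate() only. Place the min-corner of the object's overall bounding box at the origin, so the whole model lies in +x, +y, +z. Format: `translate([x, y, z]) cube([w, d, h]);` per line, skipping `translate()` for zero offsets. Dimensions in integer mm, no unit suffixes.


translate([0, 0, 433]) cube([412, 382, 32]);
cube([40, 40, 433]);
translate([372, 0, 0]) cube([40, 40, 433]);
translate([0, 342, 0]) cube([40, 40, 433]);
translate([372, 342, 0]) cube([40, 40, 433]);
translate([0, 348, 465]) cube([412, 34, 335]);


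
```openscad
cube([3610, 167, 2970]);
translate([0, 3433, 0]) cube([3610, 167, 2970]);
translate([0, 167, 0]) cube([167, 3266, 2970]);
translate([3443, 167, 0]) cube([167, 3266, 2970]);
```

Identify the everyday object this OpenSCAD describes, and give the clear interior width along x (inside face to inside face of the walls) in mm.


A house (or room) frame. The interior width is 3276 mm.

Four 2970 mm walls enclosing a rectangle with no floor or roof — a room or house frame. Outside width is 3610 mm and wall thickness is 167 mm, so the interior width is 3610 − 2 × 167 = 3276 mm.


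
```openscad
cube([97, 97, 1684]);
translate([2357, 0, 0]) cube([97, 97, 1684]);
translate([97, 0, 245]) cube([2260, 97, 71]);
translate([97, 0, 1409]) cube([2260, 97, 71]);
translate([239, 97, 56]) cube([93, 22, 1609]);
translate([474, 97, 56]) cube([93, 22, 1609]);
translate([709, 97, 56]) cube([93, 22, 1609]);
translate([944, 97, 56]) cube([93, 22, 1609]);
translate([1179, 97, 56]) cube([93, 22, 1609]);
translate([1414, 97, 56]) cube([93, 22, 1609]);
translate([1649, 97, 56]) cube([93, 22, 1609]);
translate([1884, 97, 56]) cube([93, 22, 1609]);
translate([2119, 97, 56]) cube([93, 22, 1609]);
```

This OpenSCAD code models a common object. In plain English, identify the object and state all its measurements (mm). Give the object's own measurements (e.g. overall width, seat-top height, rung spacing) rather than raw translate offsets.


A fence section. Two 97×97 mm posts, 1684 mm tall, stand on the floor with a clear span of 2260 mm between their inner faces. Two horizontal rails of 97×71 mm section span the gap between the posts with their undersides at z = 245 mm and z = 1409 mm, flush with the posts' −y face. 9 pickets, each 93 mm wide, 22 mm thick and 1609 mm tall, are fixed to the +y face of the rails with their bottoms at z = 56 mm, spaced across the span with a 142 mm gap after the −x post and between neighbouring pickets, with 145 mm left before the +x post.


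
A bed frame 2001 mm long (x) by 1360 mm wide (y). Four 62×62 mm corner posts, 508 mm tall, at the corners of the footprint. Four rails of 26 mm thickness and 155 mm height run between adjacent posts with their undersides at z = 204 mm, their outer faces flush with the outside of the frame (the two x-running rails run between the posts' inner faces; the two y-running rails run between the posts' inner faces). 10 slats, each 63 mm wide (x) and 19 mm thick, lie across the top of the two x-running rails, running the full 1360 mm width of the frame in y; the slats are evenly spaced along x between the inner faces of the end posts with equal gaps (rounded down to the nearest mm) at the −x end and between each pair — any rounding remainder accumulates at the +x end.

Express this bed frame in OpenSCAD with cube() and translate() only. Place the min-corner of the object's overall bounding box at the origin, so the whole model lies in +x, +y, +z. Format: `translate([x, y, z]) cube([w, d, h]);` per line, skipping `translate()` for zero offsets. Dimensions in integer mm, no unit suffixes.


cube([62, 62, 508]);
translate([0, 1298, 0]) cube([62, 62, 508]);
translate([1939, 0, 0]) cube([62, 62, 508]);
translate([1939, 1298, 0]) cube([62, 62, 508]);
translate([62, 0, 204]) cube([1877, 26, 155]);
translate([62, 1334, 204]) cube([1877, 26, 155]);
translate([0, 62, 204]) cube([26, 1236, 155]);
translate([1975, 62, 204]) cube([26, 1236, 155]);
translate([175, 0, 359]) cube([63, 1360, 19]);
translate([351, 0, 359]) cube([63, 1360, 19]);
translate([527, 0, 359]) cube([63, 1360, 19]);
translate([703, 0, 359]) cube([63, 1360, 19]);
translate([879, 0, 359]) cube([63, 1360, 19]);
translate([1055, 0, 359]) cube([63, 1360, 19]);
translate([1231, 0, 359]) cube([63, 1360, 19]);
translate([1407, 0, 359]) cube([63, 1360, 19]);
translate([1583, 0, 359]) cube([63, 1360, 19]);
translate([1759, 0, 359]) cube([63, 1360, 19]);


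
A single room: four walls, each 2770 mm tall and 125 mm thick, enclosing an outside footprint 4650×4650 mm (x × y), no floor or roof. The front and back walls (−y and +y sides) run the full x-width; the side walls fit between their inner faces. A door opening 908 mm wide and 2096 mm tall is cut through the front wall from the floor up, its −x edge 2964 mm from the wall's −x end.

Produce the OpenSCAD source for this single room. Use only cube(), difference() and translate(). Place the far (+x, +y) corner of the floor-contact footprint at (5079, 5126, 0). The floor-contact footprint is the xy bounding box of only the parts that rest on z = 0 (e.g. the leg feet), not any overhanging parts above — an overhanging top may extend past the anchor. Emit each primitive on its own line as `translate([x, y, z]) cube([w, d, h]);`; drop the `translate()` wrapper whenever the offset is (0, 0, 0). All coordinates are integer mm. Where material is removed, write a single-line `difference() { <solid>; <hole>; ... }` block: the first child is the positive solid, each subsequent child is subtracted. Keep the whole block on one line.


difference() { translate([429, 476, 0]) cube([4650, 125, 2770]); translate([3393, 476, 0]) cube([908, 125, 2096]); }
translate([429, 5001, 0]) cube([4650, 125, 2770]);
translate([429, 601, 0]) cube([125, 4400, 2770]);
translate([4954, 601, 0]) cube([125, 4400, 2770]);


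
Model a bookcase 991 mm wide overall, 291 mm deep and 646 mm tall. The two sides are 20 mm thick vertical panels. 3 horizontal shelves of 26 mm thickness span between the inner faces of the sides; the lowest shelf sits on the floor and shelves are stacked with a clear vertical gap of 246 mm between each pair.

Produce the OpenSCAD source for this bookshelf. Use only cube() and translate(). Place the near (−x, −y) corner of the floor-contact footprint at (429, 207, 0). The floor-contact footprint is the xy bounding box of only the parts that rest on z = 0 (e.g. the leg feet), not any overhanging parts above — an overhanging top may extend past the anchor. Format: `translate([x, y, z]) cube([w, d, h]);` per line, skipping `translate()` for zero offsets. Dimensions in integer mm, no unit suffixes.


translate([429, 207, 0]) cube([20, 291, 646]);
translate([1400, 207, 0]) cube([20, 291, 646]);
translate([449, 207, 0]) cube([951, 291, 26]);
translate([449, 207, 272]) cube([951, 291, 26]);
translate([449, 207, 544]) cube([951, 291, 26]);


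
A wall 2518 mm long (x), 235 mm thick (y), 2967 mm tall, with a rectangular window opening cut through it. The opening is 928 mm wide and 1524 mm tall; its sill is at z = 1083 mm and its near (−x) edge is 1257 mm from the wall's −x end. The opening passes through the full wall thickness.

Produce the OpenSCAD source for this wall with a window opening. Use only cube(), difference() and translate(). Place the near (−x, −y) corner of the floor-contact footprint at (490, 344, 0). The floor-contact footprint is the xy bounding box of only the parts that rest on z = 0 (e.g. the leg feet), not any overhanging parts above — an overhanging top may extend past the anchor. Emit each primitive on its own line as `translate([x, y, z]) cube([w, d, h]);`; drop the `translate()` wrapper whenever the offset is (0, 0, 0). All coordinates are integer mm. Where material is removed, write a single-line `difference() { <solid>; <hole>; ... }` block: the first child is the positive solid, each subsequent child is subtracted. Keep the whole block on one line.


difference() { translate([490, 344, 0]) cube([2518, 235, 2967]); translate([1747, 344, 1083]) cube([928, 235, 1524]); }


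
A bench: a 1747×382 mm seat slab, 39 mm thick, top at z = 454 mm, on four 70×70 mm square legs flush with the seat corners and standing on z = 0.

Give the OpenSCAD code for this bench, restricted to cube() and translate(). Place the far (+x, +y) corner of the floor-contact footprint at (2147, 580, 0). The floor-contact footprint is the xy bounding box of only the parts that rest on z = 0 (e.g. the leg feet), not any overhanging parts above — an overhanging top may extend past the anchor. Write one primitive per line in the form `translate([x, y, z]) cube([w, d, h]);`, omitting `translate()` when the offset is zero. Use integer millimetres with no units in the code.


translate([400, 198, 415]) cube([1747, 382, 39]);
translate([400, 198, 0]) cube([70, 70, 415]);
translate([400, 510, 0]) cube([70, 70, 415]);
translate([2077, 198, 0]) cube([70, 70, 415]);
translate([2077, 510, 0]) cube([70, 70, 415]);


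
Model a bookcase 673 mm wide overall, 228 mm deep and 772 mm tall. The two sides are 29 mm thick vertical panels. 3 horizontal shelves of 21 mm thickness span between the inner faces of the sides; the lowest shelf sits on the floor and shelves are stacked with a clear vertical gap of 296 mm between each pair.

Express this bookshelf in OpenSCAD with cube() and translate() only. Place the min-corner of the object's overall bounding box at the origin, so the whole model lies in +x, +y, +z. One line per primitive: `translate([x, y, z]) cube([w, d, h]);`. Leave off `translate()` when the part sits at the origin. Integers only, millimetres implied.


cube([29, 228, 772]);
translate([644, 0, 0]) cube([29, 228, 772]);
translate([29, 0, 0]) cube([615, 228, 21]);
translate([29, 0, 317]) cube([615, 228, 21]);
translate([29, 0, 634]) cube([615, 228, 21]);


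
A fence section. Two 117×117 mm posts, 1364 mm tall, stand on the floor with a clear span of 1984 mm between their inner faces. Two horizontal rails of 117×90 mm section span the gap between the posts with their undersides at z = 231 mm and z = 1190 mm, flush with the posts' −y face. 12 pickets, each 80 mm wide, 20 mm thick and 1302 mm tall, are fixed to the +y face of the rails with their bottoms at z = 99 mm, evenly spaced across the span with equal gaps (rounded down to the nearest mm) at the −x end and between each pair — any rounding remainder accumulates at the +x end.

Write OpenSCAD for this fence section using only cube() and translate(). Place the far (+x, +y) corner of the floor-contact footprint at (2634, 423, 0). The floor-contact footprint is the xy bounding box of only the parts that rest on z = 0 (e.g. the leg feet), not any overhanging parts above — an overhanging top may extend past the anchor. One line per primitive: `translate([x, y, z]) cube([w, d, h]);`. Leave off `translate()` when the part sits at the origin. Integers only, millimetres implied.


translate([416, 306, 0]) cube([117, 117, 1364]);
translate([2517, 306, 0]) cube([117, 117, 1364]);
translate([533, 306, 231]) cube([1984, 117, 90]);
translate([533, 306, 1190]) cube([1984, 117, 90]);
translate([611, 423, 99]) cube([80, 20, 1302]);
translate([769, 423, 99]) cube([80, 20, 1302]);
translate([927, 423, 99]) cube([80, 20, 1302]);
translate([1085, 423, 99]) cube([80, 20, 1302]);
translate([1243, 423, 99]) cube([80, 20, 1302]);
translate([1401, 423, 99]) cube([80, 20, 1302]);
translate([1559, 423, 99]) cube([80, 20, 1302]);
translate([1717, 423, 99]) cube([80, 20, 1302]);
translate([1875, 423, 99]) cube([80, 20, 1302]);
translate([2033, 423, 99]) cube([80, 20, 1302]);
translate([2191, 423, 99]) cube([80, 20, 1302]);
translate([2349, 423, 99]) cube([80, 20, 1302]);


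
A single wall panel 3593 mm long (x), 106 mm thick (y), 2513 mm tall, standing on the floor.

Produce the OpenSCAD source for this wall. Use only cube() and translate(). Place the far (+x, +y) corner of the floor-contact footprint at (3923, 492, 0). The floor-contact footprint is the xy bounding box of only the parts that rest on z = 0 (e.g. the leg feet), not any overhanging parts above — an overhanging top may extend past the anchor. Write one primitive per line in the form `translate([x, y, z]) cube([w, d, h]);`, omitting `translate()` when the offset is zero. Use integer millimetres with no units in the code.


translate([330, 386, 0]) cube([3593, 106, 2513]);


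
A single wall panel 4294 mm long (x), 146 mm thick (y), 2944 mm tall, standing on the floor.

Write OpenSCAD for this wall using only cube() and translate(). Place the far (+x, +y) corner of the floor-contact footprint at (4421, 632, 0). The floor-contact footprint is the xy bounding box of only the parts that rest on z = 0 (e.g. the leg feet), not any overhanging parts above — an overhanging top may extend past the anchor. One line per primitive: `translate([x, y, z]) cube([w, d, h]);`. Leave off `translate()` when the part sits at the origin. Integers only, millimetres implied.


translate([127, 486, 0]) cube([4294, 146, 2944]);


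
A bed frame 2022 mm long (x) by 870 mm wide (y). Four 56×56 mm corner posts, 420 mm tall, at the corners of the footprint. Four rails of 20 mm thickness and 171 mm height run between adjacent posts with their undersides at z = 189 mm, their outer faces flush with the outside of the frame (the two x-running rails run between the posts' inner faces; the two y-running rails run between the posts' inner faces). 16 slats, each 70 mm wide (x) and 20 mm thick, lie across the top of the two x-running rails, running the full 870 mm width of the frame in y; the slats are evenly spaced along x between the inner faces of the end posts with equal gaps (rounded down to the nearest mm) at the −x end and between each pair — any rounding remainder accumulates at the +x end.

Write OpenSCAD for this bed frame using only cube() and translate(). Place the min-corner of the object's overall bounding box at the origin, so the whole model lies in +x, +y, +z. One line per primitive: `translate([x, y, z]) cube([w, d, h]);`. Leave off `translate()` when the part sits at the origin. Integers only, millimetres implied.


cube([56, 56, 420]);
translate([0, 814, 0]) cube([56, 56, 420]);
translate([1966, 0, 0]) cube([56, 56, 420]);
translate([1966, 814, 0]) cube([56, 56, 420]);
translate([56, 0, 189]) cube([1910, 20, 171]);
translate([56, 850, 189]) cube([1910, 20, 171]);
translate([0, 56, 189]) cube([20, 758, 171]);
translate([2002, 56, 189]) cube([20, 758, 171]);
translate([102, 0, 360]) cube([70, 870, 20]);
translate([218, 0, 360]) cube([70, 870, 20]);
translate([334, 0, 360]) cube([70, 870, 20]);
translate([450, 0, 360]) cube([70, 870, 20]);
translate([566, 0, 360]) cube([70, 870, 20]);
translate([682, 0, 360]) cube([70, 870, 20]);
translate([798, 0, 360]) cube([70, 870, 20]);
translate([914, 0, 360]) cube([70, 870, 20]);
translate([1030, 0, 360]) cube([70, 870, 20]);
translate([1146, 0, 360]) cube([70, 870, 20]);
translate([1262, 0, 360]) cube([70, 870, 20]);
translate([1378, 0, 360]) cube([70, 870, 20]);
translate([1494, 0, 360]) cube([70, 870, 20]);
translate([1610, 0, 360]) cube([70, 870, 20]);
translate([1726, 0, 360]) cube([70, 870, 20]);
translate([1842, 0, 360]) cube([70, 870, 20]);


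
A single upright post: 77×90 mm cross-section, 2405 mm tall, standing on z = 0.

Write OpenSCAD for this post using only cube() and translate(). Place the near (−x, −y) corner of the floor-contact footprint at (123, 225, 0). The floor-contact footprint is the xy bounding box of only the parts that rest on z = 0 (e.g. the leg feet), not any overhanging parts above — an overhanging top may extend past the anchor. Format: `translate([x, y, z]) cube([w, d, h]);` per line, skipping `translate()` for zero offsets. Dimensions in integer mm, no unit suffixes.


translate([123, 225, 0]) cube([77, 90, 2405]);


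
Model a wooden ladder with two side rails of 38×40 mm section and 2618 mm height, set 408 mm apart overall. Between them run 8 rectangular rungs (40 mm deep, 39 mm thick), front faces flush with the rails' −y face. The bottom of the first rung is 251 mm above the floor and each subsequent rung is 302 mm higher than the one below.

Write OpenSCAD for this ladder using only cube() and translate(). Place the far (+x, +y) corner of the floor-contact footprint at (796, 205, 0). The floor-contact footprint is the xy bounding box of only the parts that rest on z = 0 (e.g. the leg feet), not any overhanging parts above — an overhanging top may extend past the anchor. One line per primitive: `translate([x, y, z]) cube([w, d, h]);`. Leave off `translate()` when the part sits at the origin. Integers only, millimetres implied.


translate([388, 165, 0]) cube([38, 40, 2618]);
translate([758, 165, 0]) cube([38, 40, 2618]);
translate([426, 165, 251]) cube([332, 40, 39]);
translate([426, 165, 553]) cube([332, 40, 39]);
translate([426, 165, 855]) cube([332, 40, 39]);
translate([426, 165, 1157]) cube([332, 40, 39]);
translate([426, 165, 1459]) cube([332, 40, 39]);
translate([426, 165, 1761]) cube([332, 40, 39]);
translate([426, 165, 2063]) cube([332, 40, 39]);
translate([426, 165, 2365]) cube([332, 40, 39]);


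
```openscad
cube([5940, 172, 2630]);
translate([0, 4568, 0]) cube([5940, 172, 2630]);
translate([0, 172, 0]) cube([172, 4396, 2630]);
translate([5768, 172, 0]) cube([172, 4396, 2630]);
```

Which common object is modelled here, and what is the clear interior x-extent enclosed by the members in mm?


A house (or room) frame. The interior width is 5596 mm.

Four 2630 mm walls enclosing a rectangle with no floor or roof — a room or house frame. Outside width is 5940 mm and wall thickness is 172 mm, so the interior width is 5940 − 2 × 172 = 5596 mm.


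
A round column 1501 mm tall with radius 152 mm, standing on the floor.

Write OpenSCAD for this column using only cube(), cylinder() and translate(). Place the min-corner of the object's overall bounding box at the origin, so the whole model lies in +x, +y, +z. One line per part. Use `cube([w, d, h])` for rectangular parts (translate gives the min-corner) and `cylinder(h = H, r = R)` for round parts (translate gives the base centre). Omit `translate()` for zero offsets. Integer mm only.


translate([152, 152, 0]) cylinder(h = 1501, r = 152);


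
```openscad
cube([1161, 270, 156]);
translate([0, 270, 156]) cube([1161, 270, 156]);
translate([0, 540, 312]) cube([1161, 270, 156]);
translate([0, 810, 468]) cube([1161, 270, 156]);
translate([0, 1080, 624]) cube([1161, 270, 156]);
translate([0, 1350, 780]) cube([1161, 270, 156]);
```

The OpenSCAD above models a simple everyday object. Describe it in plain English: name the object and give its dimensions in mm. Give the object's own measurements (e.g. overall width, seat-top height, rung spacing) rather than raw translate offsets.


A straight staircase of 6 solid steps. Each step is 1161 mm wide (x), 270 mm deep (y, the going) and 156 mm tall (the rise). The first step rests on the floor; each subsequent step sits one going further in +y and one rise higher in +z, directly behind and above the previous step with no overlap.


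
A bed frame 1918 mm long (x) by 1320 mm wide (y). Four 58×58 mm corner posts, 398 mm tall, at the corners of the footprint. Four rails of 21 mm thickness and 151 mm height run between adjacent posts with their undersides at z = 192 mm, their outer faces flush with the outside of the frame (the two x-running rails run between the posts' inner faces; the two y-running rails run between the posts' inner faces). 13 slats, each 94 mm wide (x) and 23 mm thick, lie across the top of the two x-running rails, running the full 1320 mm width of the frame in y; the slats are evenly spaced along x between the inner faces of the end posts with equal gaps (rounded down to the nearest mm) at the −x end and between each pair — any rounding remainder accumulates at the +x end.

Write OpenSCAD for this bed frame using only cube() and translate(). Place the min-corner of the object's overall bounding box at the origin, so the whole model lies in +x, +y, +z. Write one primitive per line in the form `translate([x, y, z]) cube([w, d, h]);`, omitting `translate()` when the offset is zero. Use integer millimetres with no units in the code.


// slat z = rail_z + rail_h = 192 + 151 = 343
// slat gap = ⌊(1802 − 13·94) / 14⌋ = 41
cube([58, 58, 398]);
translate([0, 1262, 0]) cube([58, 58, 398]);
translate([1860, 0, 0]) cube([58, 58, 398]);
translate([1860, 1262, 0]) cube([58, 58, 398]);
translate([58, 0, 192]) cube([1802, 21, 151]);
translate([58, 1299, 192]) cube([1802, 21, 151]);
translate([0, 58, 192]) cube([21, 1204, 151]);
translate([1897, 58, 192]) cube([21, 1204, 151]);
translate([99, 0, 343]) cube([94, 1320, 23]);
translate([234, 0, 343]) cube([94, 1320, 23]);
translate([369, 0, 343]) cube([94, 1320, 23]);
translate([504, 0, 343]) cube([94, 1320, 23]);
translate([639, 0, 343]) cube([94, 1320, 23]);
translate([774, 0, 343]) cube([94, 1320, 23]);
translate([909, 0, 343]) cube([94, 1320, 23]);
translate([1044, 0, 343]) cube([94, 1320, 23]);
translate([1179, 0, 343]) cube([94, 1320, 23]);
translate([1314, 0, 343]) cube([94, 1320, 23]);
translate([1449, 0, 343]) cube([94, 1320, 23]);
translate([1584, 0, 343]) cube([94, 1320, 23]);
translate([1719, 0, 343]) cube([94, 1320, 23]);


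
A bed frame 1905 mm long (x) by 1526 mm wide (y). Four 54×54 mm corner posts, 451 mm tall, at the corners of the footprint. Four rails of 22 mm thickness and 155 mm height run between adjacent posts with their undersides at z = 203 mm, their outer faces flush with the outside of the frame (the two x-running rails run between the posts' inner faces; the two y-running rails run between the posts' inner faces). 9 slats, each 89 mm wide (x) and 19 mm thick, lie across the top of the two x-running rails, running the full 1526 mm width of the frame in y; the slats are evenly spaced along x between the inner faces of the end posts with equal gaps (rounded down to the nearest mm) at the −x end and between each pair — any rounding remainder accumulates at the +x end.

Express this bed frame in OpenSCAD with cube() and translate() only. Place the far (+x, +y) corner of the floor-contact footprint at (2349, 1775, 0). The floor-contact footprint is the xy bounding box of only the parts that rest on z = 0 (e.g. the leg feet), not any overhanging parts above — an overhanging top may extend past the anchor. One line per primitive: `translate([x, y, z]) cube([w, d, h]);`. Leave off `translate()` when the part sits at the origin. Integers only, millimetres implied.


translate([444, 249, 0]) cube([54, 54, 451]);
translate([444, 1721, 0]) cube([54, 54, 451]);
translate([2295, 249, 0]) cube([54, 54, 451]);
translate([2295, 1721, 0]) cube([54, 54, 451]);
translate([498, 249, 203]) cube([1797, 22, 155]);
translate([498, 1753, 203]) cube([1797, 22, 155]);
translate([444, 303, 203]) cube([22, 1418, 155]);
translate([2327, 303, 203]) cube([22, 1418, 155]);
translate([597, 249, 358]) cube([89, 1526, 19]);
translate([785, 249, 358]) cube([89, 1526, 19]);
translate([973, 249, 358]) cube([89, 1526, 19]);
translate([1161, 249, 358]) cube([89, 1526, 19]);
translate([1349, 249, 358]) cube([89, 1526, 19]);
translate([1537, 249, 358]) cube([89, 1526, 19]);
translate([1725, 249, 358]) cube([89, 1526, 19]);
translate([1913, 249, 358]) cube([89, 1526, 19]);
translate([2101, 249, 358]) cube([89, 1526, 19]);


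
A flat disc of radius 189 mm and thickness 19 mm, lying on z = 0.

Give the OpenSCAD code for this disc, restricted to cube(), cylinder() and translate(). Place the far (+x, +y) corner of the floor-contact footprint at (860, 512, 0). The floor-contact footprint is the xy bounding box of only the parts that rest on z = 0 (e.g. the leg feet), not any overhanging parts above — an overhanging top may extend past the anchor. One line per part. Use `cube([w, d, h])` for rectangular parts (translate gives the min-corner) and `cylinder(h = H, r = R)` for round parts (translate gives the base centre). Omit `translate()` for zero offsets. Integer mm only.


translate([671, 323, 0]) cylinder(h = 19, r = 189);


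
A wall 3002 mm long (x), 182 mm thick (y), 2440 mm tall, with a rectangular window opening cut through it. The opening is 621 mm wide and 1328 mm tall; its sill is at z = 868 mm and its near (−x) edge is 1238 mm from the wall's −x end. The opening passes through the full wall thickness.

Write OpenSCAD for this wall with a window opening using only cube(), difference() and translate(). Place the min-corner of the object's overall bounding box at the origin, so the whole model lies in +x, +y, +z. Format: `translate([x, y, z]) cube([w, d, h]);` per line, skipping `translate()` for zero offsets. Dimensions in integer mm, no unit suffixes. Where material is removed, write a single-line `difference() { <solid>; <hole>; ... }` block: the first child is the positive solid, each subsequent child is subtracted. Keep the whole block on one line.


difference() { cube([3002, 182, 2440]); translate([1238, 0, 868]) cube([621, 182, 1328]); }


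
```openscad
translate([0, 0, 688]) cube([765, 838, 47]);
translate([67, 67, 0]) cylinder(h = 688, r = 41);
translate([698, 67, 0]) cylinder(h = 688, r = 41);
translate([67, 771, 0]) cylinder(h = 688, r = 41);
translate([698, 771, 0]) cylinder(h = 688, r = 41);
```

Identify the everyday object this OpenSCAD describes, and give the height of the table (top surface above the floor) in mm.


A table. The table height is 735 mm.

A 765×838×47 slab sits at z = 688 on four Ø82 mm round legs — a table. The top surface is at 688 + 47 = 735 mm.


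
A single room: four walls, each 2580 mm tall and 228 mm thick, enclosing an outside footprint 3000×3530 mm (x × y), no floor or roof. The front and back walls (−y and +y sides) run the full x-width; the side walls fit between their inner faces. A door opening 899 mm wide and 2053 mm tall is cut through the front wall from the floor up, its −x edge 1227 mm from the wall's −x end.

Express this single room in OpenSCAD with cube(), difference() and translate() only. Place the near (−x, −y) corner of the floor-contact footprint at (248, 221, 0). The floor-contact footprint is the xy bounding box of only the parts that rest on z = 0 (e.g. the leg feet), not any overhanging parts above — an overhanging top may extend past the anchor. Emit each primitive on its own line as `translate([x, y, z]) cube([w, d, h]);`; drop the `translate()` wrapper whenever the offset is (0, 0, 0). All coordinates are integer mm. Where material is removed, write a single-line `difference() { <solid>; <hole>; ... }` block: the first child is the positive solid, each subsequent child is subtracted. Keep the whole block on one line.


difference() { translate([248, 221, 0]) cube([3000, 228, 2580]); translate([1475, 221, 0]) cube([899, 228, 2053]); }
translate([248, 3523, 0]) cube([3000, 228, 2580]);
translate([248, 449, 0]) cube([228, 3074, 2580]);
translate([3020, 449, 0]) cube([228, 3074, 2580]);


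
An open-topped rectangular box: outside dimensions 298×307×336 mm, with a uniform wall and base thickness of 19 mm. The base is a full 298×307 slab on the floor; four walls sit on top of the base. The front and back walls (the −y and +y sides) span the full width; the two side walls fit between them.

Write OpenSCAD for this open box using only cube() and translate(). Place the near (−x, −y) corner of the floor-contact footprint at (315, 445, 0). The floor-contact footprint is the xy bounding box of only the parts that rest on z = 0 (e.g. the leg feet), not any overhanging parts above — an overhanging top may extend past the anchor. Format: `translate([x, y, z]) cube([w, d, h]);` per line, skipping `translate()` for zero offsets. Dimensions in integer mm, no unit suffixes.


translate([315, 445, 0]) cube([298, 307, 19]);
translate([315, 445, 19]) cube([298, 19, 317]);
translate([315, 733, 19]) cube([298, 19, 317]);
translate([315, 464, 19]) cube([19, 269, 317]);
translate([594, 464, 19]) cube([19, 269, 317]);


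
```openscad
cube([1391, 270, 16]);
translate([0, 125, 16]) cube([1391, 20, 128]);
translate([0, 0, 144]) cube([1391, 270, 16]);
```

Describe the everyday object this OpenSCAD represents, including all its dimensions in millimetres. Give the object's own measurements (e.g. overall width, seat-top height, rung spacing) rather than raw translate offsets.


An I-beam lying along x, 1391 mm long. Overall section height 160 mm. Two flanges 270 mm wide (y) and 16 mm thick, one on the floor and one at the top; a web 20 mm thick runs between them, centred on the flange width.


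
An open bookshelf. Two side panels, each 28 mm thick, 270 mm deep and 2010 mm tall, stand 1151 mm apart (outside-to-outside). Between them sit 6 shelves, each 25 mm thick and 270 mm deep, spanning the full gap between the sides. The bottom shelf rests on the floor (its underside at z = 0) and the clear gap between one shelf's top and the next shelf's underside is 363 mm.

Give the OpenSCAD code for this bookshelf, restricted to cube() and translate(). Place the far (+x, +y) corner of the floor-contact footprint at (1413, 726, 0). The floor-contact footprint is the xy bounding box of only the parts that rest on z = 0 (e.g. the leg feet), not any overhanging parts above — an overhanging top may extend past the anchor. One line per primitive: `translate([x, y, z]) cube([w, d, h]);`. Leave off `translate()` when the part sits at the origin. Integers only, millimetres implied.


translate([262, 456, 0]) cube([28, 270, 2010]);
translate([1385, 456, 0]) cube([28, 270, 2010]);
translate([290, 456, 0]) cube([1095, 270, 25]);
translate([290, 456, 388]) cube([1095, 270, 25]);
translate([290, 456, 776]) cube([1095, 270, 25]);
translate([290, 456, 1164]) cube([1095, 270, 25]);
translate([290, 456, 1552]) cube([1095, 270, 25]);
translate([290, 456, 1940]) cube([1095, 270, 25]);


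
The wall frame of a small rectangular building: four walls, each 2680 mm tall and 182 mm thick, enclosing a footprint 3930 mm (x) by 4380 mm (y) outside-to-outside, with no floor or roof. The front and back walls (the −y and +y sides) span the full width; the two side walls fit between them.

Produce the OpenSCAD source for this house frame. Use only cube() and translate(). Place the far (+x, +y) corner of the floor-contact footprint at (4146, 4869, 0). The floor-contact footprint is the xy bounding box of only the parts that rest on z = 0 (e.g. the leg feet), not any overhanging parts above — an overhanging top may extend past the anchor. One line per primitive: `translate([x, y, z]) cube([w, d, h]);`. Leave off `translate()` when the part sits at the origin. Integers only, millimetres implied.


translate([216, 489, 0]) cube([3930, 182, 2680]);
translate([216, 4687, 0]) cube([3930, 182, 2680]);
translate([216, 671, 0]) cube([182, 4016, 2680]);
translate([3964, 671, 0]) cube([182, 4016, 2680]);


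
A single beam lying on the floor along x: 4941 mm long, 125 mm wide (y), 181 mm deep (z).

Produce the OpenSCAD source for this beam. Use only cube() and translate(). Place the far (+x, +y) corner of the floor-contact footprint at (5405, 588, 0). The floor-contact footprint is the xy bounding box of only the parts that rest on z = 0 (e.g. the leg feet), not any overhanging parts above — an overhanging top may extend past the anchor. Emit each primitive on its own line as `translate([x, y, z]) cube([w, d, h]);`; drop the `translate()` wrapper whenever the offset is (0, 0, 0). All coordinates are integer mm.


translate([464, 463, 0]) cube([4941, 125, 181]);


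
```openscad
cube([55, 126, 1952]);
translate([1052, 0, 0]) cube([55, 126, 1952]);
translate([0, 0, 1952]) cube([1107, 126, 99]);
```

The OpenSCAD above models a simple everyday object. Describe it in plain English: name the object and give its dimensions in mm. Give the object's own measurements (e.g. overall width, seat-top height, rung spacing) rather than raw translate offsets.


A door frame. The clear opening is 997 mm wide and 1952 mm high. Two 55 mm wide jambs, 126 mm deep, stand either side of the opening from the floor to the top of the opening. A 99 mm thick head sits across the top of both jambs, spanning the full outside width of the frame.
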